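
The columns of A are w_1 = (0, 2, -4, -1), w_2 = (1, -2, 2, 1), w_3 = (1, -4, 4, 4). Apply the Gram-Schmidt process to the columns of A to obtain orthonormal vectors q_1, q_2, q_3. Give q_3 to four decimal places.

q_3 = (-0.4016, 0.0446, -0.2008, 0.8924)

q_1 = w_1/‖w_1‖ = (0, 2, -4, -1)/4.5826 = (0.0000, 0.4364, -0.8729, -0.2182).
r_{12} = q_1·w_2 = -2.8368.
u_2 = w_2 + 2.8368·q_1 = (1.0000, -0.7619, -0.4762, 0.3810).
‖u_2‖ = 1.3973, so q_2 = (0.7157, -0.5453, -0.3408, 0.2726).
r_{13} = q_1·w_3 = -6.1101; r_{23} = q_2·w_3 = 2.6242.
u_3 = w_3 + 6.1101·q_1 − 2.6242·q_2 = (-0.8780, 0.0976, -0.4390, 1.9512).
‖u_3‖ = 2.1864, so q_3 = (-0.4016, 0.0446, -0.2008, 0.8924).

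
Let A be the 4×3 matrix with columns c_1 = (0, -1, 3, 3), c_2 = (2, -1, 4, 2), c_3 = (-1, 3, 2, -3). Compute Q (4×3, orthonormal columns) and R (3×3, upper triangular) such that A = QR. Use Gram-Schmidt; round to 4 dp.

c_1 = (0, -1, 3, 3); ‖c_1‖ = 4.3589, so q_1 = (0.0000, -0.2294, 0.6882, 0.6882).
q_1·c_2 = 0.0000·2 + (-0.2294)·(-1) + 0.6882·4 + 0.6882·2 = 4.3589.
u_2 = c_2 − 4.3589·q_1 = (2.0000, 0.0000, 1.0000, -1.0000).
‖u_2‖ = 2.4495, so q_2 = (0.8165, 0.0000, 0.4082, -0.4082).
q_1·c_3 = 0.0000·(-1) + (-0.2294)·3 + 0.6882·2 + 0.6882·(-3) = -1.3765; q_2·c_3 = 0.8165·(-1) + (0.0000)·3 + 0.4082·2 + (-0.4082)·(-3) = 1.2247.
u_3 = c_3 + 1.3765·q_1 − 1.2247·q_2 = (-2.0000, 2.6842, 2.4474, -1.5526).
‖u_3‖ = 4.4278, so q_3 = (-0.4517, 0.6062, 0.5527, -0.3507).

Q = [[0.0000, 0.8165, -0.4517], [-0.2294, 0.0000, 0.6062], [0.6882, 0.4082, 0.5527], [0.6882, -0.4082, -0.3507]], R = [[4.3589, 4.3589, -1.3765], [0.0000, 2.4495, 1.2247], [0.0000, 0.0000, 4.4278]]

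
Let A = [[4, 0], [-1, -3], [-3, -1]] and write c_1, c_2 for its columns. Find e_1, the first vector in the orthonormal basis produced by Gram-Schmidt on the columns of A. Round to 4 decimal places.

c_1 = (4, -1, -3); ‖c_1‖ = 5.0990, so e_1 = (0.7845, -0.1961, -0.5883).

e_1 = (0.7845, -0.1961, -0.5883)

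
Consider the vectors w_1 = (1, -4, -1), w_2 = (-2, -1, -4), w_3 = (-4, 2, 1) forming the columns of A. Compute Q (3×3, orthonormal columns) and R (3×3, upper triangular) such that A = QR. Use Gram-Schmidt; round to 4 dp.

w_1 = (1, -4, -1); ‖w_1‖ = 4.2426, so q_1 = (0.2357, -0.9428, -0.2357).
q_1·w_2 = 0.2357·(-2) + (-0.9428)·(-1) + (-0.2357)·(-4) = 1.4142.
u_2 = w_2 − 1.4142·q_1 = (-2.3333, 0.3333, -3.6667).
‖u_2‖ = 4.3589, so q_2 = (-0.5353, 0.0765, -0.8412).
q_1·w_3 = 0.2357·(-4) + (-0.9428)·2 + (-0.2357)·1 = -3.0641; q_2·w_3 = (-0.5353)·(-4) + 0.0765·2 + (-0.8412)·1 = 1.4530.
u_3 = w_3 + 3.0641·q_1 − 1.4530·q_2 = (-2.5000, -1.0000, 1.5000).
‖u_3‖ = 3.0822, so q_3 = (-0.8111, -0.3244, 0.4867).

Q = [[0.2357, -0.5353, -0.8111], [-0.9428, 0.0765, -0.3244], [-0.2357, -0.8412, 0.4867]], R = [[4.2426, 1.4142, -3.0641], [0.0000, 4.3589, 1.4530], [0.0000, 0.0000, 3.0822]]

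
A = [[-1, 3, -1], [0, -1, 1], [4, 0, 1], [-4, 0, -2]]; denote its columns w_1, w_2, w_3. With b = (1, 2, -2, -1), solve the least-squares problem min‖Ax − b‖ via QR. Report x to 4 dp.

x = (-1.2287, 0.9091, 2.9443)

q_1 = w_1/‖w_1‖ = (-1, 0, 4, -4)/5.7446 = (-0.1741, 0.0000, 0.6963, -0.6963).
r_{12} = q_1·w_2 = -0.5222.
u_2 = w_2 + 0.5222·q_1 = (2.9091, -1.0000, 0.3636, -0.3636).
‖u_2‖ = 3.1189, so q_2 = (0.9327, -0.3206, 0.1166, -0.1166).
r_{13} = q_1·w_3 = 2.2630; r_{23} = q_2·w_3 = -0.9036.
u_3 = w_3 − 2.2630·q_1 + 0.9036·q_2 = (0.2368, 0.7103, -0.4704, -0.5296).
‖u_3‖ = 1.0307, so q_3 = (0.2297, 0.6891, -0.4564, -0.5138).
Qᵀb = (-0.8704, 0.1749, 3.0346).
Back-substitute: x_3 = 3.0346/1.0307 = 2.9443.
x_2 = (0.1749 + 0.9036·2.9443)/3.1189 = 0.9091.
x_1 = (-0.8704 + 0.5222·0.9091 − 2.2630·2.9443)/5.7446 = -1.2287.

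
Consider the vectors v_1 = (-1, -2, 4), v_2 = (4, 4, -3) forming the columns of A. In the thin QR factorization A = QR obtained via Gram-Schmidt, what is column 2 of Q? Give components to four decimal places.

q_2 = (0.7756, 0.4653, 0.4266)

v_1 = (-1, -2, 4); ‖v_1‖ = 4.5826, so q_1 = (-0.2182, -0.4364, 0.8729).
q_1·v_2 = (-0.2182)·4 + (-0.4364)·4 + 0.8729·(-3) = -5.2372.
u_2 = v_2 + 5.2372·q_1 = (2.8571, 1.7143, 1.5714).
‖u_2‖ = 3.6839, so q_2 = (0.7756, 0.4653, 0.4266).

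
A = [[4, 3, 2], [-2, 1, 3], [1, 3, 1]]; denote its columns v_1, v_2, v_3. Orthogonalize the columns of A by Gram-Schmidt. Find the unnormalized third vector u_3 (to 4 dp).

u_3 = (0.9435, 1.2130, -1.3478)

v_1 = (4, -2, 1); ‖v_1‖ = 4.5826, so q_1 = (0.8729, -0.4364, 0.2182).
q_1·v_2 = 0.8729·3 + (-0.4364)·1 + 0.2182·3 = 2.8368.
u_2 = v_2 − 2.8368·q_1 = (0.5238, 2.2381, 2.3810).
‖u_2‖ = 3.3094, so q_2 = (0.1583, 0.6763, 0.7194).
q_1·v_3 = 0.8729·2 + (-0.4364)·3 + 0.2182·1 = 0.6547; q_2·v_3 = 0.1583·2 + 0.6763·3 + 0.7194·1 = 3.0648.
u_3 = v_3 − 0.6547·q_1 − 3.0648·q_2 = (0.9435, 1.2130, -1.3478).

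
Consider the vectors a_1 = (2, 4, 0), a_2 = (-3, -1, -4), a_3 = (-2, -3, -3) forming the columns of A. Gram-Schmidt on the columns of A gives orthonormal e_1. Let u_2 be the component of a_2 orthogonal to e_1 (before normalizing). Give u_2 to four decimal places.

a_1 = (2, 4, 0); ‖a_1‖ = 4.4721, so e_1 = (0.4472, 0.8944, 0.0000).
e_1·a_2 = 0.4472·(-3) + 0.8944·(-1) + 0.0000·(-4) = -2.2361.
u_2 = a_2 + 2.2361·e_1 = (-2.0000, 1.0000, -4.0000).

u_2 = (-2.0000, 1.0000, -4.0000)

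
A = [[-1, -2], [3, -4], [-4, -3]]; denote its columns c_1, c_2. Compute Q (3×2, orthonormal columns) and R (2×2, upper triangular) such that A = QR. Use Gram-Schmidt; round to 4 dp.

c_1 = (-1, 3, -4); ‖c_1‖ = 5.0990, so e_1 = (-0.1961, 0.5883, -0.7845).
e_1·c_2 = (-0.1961)·(-2) + 0.5883·(-4) + (-0.7845)·(-3) = 0.3922.
u_2 = c_2 − 0.3922·e_1 = (-1.9231, -4.2308, -2.6923).
‖u_2‖ = 5.3709, so e_2 = (-0.3581, -0.7877, -0.5013).

Q = [[-0.1961, -0.3581], [0.5883, -0.7877], [-0.7845, -0.5013]], R = [[5.0990, 0.3922], [0.0000, 5.3709]]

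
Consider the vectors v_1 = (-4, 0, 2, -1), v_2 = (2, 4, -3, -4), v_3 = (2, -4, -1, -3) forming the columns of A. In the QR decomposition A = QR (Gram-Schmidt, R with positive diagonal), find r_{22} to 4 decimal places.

r_{22} = 6.3434

v_1 = (-4, 0, 2, -1); ‖v_1‖ = 4.5826, so e_1 = (-0.8729, 0.0000, 0.4364, -0.2182).
e_1·v_2 = (-0.8729)·2 + 0.0000·4 + 0.4364·(-3) + (-0.2182)·(-4) = -2.1822.
u_2 = v_2 + 2.1822·e_1 = (0.0952, 4.0000, -2.0476, -4.4762).
r_{22} = ‖u_2‖ = 6.3434.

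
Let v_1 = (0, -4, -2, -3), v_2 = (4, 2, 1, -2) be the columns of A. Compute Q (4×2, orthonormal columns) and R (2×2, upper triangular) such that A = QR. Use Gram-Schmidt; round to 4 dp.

q_1 = v_1/‖v_1‖ = (0, -4, -2, -3)/5.3852 = (0.0000, -0.7428, -0.3714, -0.5571).
r_{12} = q_1·v_2 = -0.7428.
u_2 = v_2 + 0.7428·q_1 = (4.0000, 1.4483, 0.7241, -2.4138).
‖u_2‖ = 4.9445, so q_2 = (0.8090, 0.2929, 0.1465, -0.4882).

Q = [[0.0000, 0.8090], [-0.7428, 0.2929], [-0.3714, 0.1465], [-0.5571, -0.4882]], R = [[5.3852, -0.7428], [0.0000, 4.9445]]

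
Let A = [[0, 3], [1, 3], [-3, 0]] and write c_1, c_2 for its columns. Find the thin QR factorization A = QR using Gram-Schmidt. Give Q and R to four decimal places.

Q = [[0.0000, 0.7255], [0.3162, 0.6529], [-0.9487, 0.2176]], R = [[3.1623, 0.9487], [0.0000, 4.1352]]

c_1 = (0, 1, -3); ‖c_1‖ = 3.1623, so q_1 = (0.0000, 0.3162, -0.9487).
q_1·c_2 = 0.0000·3 + 0.3162·3 + (-0.9487)·0 = 0.9487.
u_2 = c_2 − 0.9487·q_1 = (3.0000, 2.7000, 0.9000).
‖u_2‖ = 4.1352, so q_2 = (0.7255, 0.6529, 0.2176).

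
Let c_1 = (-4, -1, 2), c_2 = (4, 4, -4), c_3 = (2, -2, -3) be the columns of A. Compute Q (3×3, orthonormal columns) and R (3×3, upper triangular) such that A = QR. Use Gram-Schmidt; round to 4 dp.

c_1 = (-4, -1, 2); ‖c_1‖ = 4.5826, so e_1 = (-0.8729, -0.2182, 0.4364).
e_1·c_2 = (-0.8729)·4 + (-0.2182)·4 + 0.4364·(-4) = -6.1101.
u_2 = c_2 + 6.1101·e_1 = (-1.3333, 2.6667, -1.3333).
‖u_2‖ = 3.2660, so e_2 = (-0.4082, 0.8165, -0.4082).
e_1·c_3 = (-0.8729)·2 + (-0.2182)·(-2) + 0.4364·(-3) = -2.6186; e_2·c_3 = (-0.4082)·2 + 0.8165·(-2) + (-0.4082)·(-3) = -1.2247.
u_3 = c_3 + 2.6186·e_1 + 1.2247·e_2 = (-0.7857, -1.5714, -2.3571).
‖u_3‖ = 2.9399, so e_3 = (-0.2673, -0.5345, -0.8018).

Q = [[-0.8729, -0.4082, -0.2673], [-0.2182, 0.8165, -0.5345], [0.4364, -0.4082, -0.8018]], R = [[4.5826, -6.1101, -2.6186], [0.0000, 3.2660, -1.2247], [0.0000, 0.0000, 2.9399]]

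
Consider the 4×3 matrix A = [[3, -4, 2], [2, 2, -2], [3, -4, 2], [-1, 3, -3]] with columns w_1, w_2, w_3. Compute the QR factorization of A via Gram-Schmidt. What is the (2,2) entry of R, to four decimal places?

r_{22} = 4.6904

w_1 = (3, 2, 3, -1); ‖w_1‖ = 4.7958, so q_1 = (0.6255, 0.4170, 0.6255, -0.2085).
q_1·w_2 = 0.6255·(-4) + 0.4170·2 + 0.6255·(-4) + (-0.2085)·3 = -4.7958.
u_2 = w_2 + 4.7958·q_1 = (-1.0000, 4.0000, -1.0000, 2.0000).
r_{22} = ‖u_2‖ = 4.6904.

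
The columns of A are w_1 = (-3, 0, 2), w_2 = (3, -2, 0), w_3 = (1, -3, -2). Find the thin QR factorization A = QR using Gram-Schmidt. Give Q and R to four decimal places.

Q = [[-0.8321, 0.3548, -0.4264], [0.0000, -0.7687, -0.6396], [0.5547, 0.5322, -0.6396]], R = [[3.6056, -2.4962, -1.9415], [0.0000, 2.6018, 1.5965], [0.0000, 0.0000, 2.7716]]

e_1 = w_1/‖w_1‖ = (-3, 0, 2)/3.6056 = (-0.8321, 0.0000, 0.5547).
r_{12} = e_1·w_2 = -2.4962.
u_2 = w_2 + 2.4962·e_1 = (0.9231, -2.0000, 1.3846).
‖u_2‖ = 2.6018, so e_2 = (0.3548, -0.7687, 0.5322).
r_{13} = e_1·w_3 = -1.9415; r_{23} = e_2·w_3 = 1.5965.
u_3 = w_3 + 1.9415·e_1 − 1.5965·e_2 = (-1.1818, -1.7727, -1.7727).
‖u_3‖ = 2.7716, so e_3 = (-0.4264, -0.6396, -0.6396).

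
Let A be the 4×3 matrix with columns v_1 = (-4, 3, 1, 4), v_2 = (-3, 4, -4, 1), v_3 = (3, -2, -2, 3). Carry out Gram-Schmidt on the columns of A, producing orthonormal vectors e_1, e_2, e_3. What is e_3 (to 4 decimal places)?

e_3 = (0.4457, -0.2658, -0.4130, 0.7484)

v_1 = (-4, 3, 1, 4); ‖v_1‖ = 6.4807, so e_1 = (-0.6172, 0.4629, 0.1543, 0.6172).
e_1·v_2 = (-0.6172)·(-3) + 0.4629·4 + 0.1543·(-4) + 0.6172·1 = 3.7033.
u_2 = v_2 − 3.7033·e_1 = (-0.7143, 2.2857, -4.5714, -1.2857).
‖u_2‖ = 5.3184, so e_2 = (-0.1343, 0.4298, -0.8595, -0.2417).
e_1·v_3 = (-0.6172)·3 + 0.4629·(-2) + 0.1543·(-2) + 0.6172·3 = -1.2344; e_2·v_3 = (-0.1343)·3 + 0.4298·(-2) + (-0.8595)·(-2) + (-0.2417)·3 = -0.2686.
u_3 = v_3 + 1.2344·e_1 + 0.2686·e_2 = (2.2020, -1.3131, -2.0404, 3.6970).
‖u_3‖ = 4.9400, so e_3 = (0.4457, -0.2658, -0.4130, 0.7484).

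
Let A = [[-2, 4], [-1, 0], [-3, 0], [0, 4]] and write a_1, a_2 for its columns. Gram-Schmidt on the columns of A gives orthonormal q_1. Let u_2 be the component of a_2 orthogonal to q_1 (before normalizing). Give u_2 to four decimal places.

u_2 = (2.8571, -0.5714, -1.7143, 4.0000)

a_1 = (-2, -1, -3, 0); ‖a_1‖ = 3.7417, so q_1 = (-0.5345, -0.2673, -0.8018, 0.0000).
q_1·a_2 = (-0.5345)·4 + (-0.2673)·0 + (-0.8018)·0 + 0.0000·4 = -2.1381.
u_2 = a_2 + 2.1381·q_1 = (2.8571, -0.5714, -1.7143, 4.0000).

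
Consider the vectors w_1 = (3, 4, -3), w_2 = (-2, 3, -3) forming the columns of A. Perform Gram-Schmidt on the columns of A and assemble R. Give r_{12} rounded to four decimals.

w_1 = (3, 4, -3); ‖w_1‖ = 5.8310, so e_1 = (0.5145, 0.6860, -0.5145).
r_{12} = e_1·w_2 = 2.5725.

r_{12} = 2.5725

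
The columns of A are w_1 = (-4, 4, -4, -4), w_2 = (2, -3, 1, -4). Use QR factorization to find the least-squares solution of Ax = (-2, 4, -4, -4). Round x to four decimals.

w_1 = (-4, 4, -4, -4); ‖w_1‖ = 8.0000, so e_1 = (-0.5000, 0.5000, -0.5000, -0.5000).
e_1·w_2 = (-0.5000)·2 + 0.5000·(-3) + (-0.5000)·1 + (-0.5000)·(-4) = -1.0000.
u_2 = w_2 + 1.0000·e_1 = (1.5000, -2.5000, 0.5000, -4.5000).
‖u_2‖ = 5.3852, so e_2 = (0.2785, -0.4642, 0.0928, -0.8356).
Qᵀb = (7.0000, 0.5571).
Back-substitute: x_2 = 0.5571/5.3852 = 0.1034.
x_1 = (7.0000 + 1.0000·0.1034)/8.0000 = 0.8879.

x = (0.8879, 0.1034)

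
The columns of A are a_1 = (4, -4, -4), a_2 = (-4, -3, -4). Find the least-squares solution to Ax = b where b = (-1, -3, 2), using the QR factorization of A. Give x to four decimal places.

x = (-0.0329, 0.1316)

e_1 = a_1/‖a_1‖ = (4, -4, -4)/6.9282 = (0.5774, -0.5774, -0.5774).
r_{12} = e_1·a_2 = 1.7321.
u_2 = a_2 − 1.7321·e_1 = (-5.0000, -2.0000, -3.0000).
‖u_2‖ = 6.1644, so e_2 = (-0.8111, -0.3244, -0.4867).
Qᵀb = (0.0000, 0.8111).
Back-substitute: x_2 = 0.8111/6.1644 = 0.1316.
x_1 = (0.0000 − 1.7321·0.1316)/6.9282 = -0.0329.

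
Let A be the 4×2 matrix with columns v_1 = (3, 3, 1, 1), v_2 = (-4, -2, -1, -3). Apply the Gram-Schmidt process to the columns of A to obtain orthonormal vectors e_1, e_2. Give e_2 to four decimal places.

e_2 = (-0.2907, 0.5398, 0.0415, -0.7889)

v_1 = (3, 3, 1, 1); ‖v_1‖ = 4.4721, so e_1 = (0.6708, 0.6708, 0.2236, 0.2236).
e_1·v_2 = 0.6708·(-4) + 0.6708·(-2) + 0.2236·(-1) + 0.2236·(-3) = -4.9193.
u_2 = v_2 + 4.9193·e_1 = (-0.7000, 1.3000, 0.1000, -1.9000).
‖u_2‖ = 2.4083, so e_2 = (-0.2907, 0.5398, 0.0415, -0.7889).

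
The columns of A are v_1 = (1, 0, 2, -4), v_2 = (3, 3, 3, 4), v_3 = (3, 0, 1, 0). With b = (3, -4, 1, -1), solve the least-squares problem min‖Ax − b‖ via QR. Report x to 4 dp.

x = (-0.2599, -0.6776, 1.9431)

v_1 = (1, 0, 2, -4); ‖v_1‖ = 4.5826, so e_1 = (0.2182, 0.0000, 0.4364, -0.8729).
e_1·v_2 = 0.2182·3 + 0.0000·3 + 0.4364·3 + (-0.8729)·4 = -1.5275.
u_2 = v_2 + 1.5275·e_1 = (3.3333, 3.0000, 3.6667, 2.6667).
‖u_2‖ = 6.3770, so e_2 = (0.5227, 0.4704, 0.5750, 0.4182).
e_1·v_3 = 0.2182·3 + 0.0000·0 + 0.4364·1 + (-0.8729)·0 = 1.0911; e_2·v_3 = 0.5227·3 + 0.4704·0 + 0.5750·1 + 0.4182·0 = 2.1431.
u_3 = v_3 − 1.0911·e_1 − 2.1431·e_2 = (1.6417, -1.0082, -0.7084, 0.0562).
‖u_3‖ = 2.0534, so e_3 = (0.7995, -0.4910, -0.3450, 0.0274).
Qᵀb = (1.9640, -0.1568, 3.9900).
Back-substitute: x_3 = 3.9900/2.0534 = 1.9431.
x_2 = (-0.1568 − 2.1431·1.9431)/6.3770 = -0.6776.
x_1 = (1.9640 + 1.5275·(-0.6776) − 1.0911·1.9431)/4.5826 = -0.2599.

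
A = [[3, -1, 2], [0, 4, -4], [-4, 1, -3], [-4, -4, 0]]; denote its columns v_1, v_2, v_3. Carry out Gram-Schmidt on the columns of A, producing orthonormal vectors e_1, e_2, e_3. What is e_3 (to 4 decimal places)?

e_3 = (-0.4733, -0.6863, 0.1704, -0.5254)

v_1 = (3, 0, -4, -4); ‖v_1‖ = 6.4031, so e_1 = (0.4685, 0.0000, -0.6247, -0.6247).
e_1·v_2 = 0.4685·(-1) + 0.0000·4 + (-0.6247)·1 + (-0.6247)·(-4) = 1.4056.
u_2 = v_2 − 1.4056·e_1 = (-1.6585, 4.0000, 1.8780, -3.1220).
‖u_2‖ = 5.6590, so e_2 = (-0.2931, 0.7068, 0.3319, -0.5517).
e_1·v_3 = 0.4685·2 + 0.0000·(-4) + (-0.6247)·(-3) + (-0.6247)·0 = 2.8111; e_2·v_3 = (-0.2931)·2 + 0.7068·(-4) + 0.3319·(-3) + (-0.5517)·0 = -4.4091.
u_3 = v_3 − 2.8111·e_1 + 4.4091·e_2 = (-0.6093, -0.8835, 0.2193, -0.6763).
‖u_3‖ = 1.2874, so e_3 = (-0.4733, -0.6863, 0.1704, -0.5254).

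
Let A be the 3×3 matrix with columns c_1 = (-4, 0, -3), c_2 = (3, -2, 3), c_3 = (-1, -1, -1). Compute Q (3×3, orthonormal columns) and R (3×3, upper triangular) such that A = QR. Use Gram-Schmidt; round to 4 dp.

q_1 = c_1/‖c_1‖ = (-4, 0, -3)/5.0000 = (-0.8000, 0.0000, -0.6000).
r_{12} = q_1·c_2 = -4.2000.
u_2 = c_2 + 4.2000·q_1 = (-0.3600, -2.0000, 0.4800).
‖u_2‖ = 2.0881, so q_2 = (-0.1724, -0.9578, 0.2299).
r_{13} = q_1·c_3 = 1.4000; r_{23} = q_2·c_3 = 0.9004.
u_3 = c_3 − 1.4000·q_1 − 0.9004·q_2 = (0.2752, -0.1376, -0.3670).
‖u_3‖ = 0.4789, so q_3 = (0.5747, -0.2873, -0.7663).

Q = [[-0.8000, -0.1724, 0.5747], [0.0000, -0.9578, -0.2873], [-0.6000, 0.2299, -0.7663]], R = [[5.0000, -4.2000, 1.4000], [0.0000, 2.0881, 0.9004], [0.0000, 0.0000, 0.4789]]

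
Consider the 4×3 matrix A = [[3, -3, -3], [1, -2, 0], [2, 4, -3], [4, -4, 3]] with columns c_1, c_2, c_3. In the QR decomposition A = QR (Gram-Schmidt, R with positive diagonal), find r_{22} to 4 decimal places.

e_1 = c_1/‖c_1‖ = (3, 1, 2, 4)/5.4772 = (0.5477, 0.1826, 0.3651, 0.7303).
r_{12} = e_1·c_2 = -3.4689.
u_2 = c_2 + 3.4689·e_1 = (-1.1000, -1.3667, 5.2667, -1.4667).
r_{22} = ‖u_2‖ = 5.7417.

r_{22} = 5.7417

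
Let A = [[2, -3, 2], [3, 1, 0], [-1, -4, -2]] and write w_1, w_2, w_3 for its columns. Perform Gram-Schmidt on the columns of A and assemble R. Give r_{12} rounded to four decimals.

r_{12} = 0.2673

q_1 = w_1/‖w_1‖ = (2, 3, -1)/3.7417 = (0.5345, 0.8018, -0.2673).
r_{12} = q_1·w_2 = 0.2673.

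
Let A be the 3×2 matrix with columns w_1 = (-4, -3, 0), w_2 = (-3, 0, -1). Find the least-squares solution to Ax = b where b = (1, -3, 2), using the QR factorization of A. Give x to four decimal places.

w_1 = (-4, -3, 0); ‖w_1‖ = 5.0000, so e_1 = (-0.8000, -0.6000, 0.0000).
e_1·w_2 = (-0.8000)·(-3) + (-0.6000)·0 + 0.0000·(-1) = 2.4000.
u_2 = w_2 − 2.4000·e_1 = (-1.0800, 1.4400, -1.0000).
‖u_2‖ = 2.0591, so e_2 = (-0.5245, 0.6993, -0.4856).
Qᵀb = (1.0000, -3.5938).
Back-substitute: x_2 = -3.5938/2.0591 = -1.7453.
x_1 = (1.0000 − 2.4000·(-1.7453))/5.0000 = 1.0377.

x = (1.0377, -1.7453)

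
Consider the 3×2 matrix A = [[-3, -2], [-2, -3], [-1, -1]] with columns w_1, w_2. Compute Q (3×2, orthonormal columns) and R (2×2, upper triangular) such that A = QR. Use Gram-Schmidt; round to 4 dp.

w_1 = (-3, -2, -1); ‖w_1‖ = 3.7417, so q_1 = (-0.8018, -0.5345, -0.2673).
q_1·w_2 = (-0.8018)·(-2) + (-0.5345)·(-3) + (-0.2673)·(-1) = 3.4744.
u_2 = w_2 − 3.4744·q_1 = (0.7857, -1.1429, -0.0714).
‖u_2‖ = 1.3887, so q_2 = (0.5658, -0.8230, -0.0514).

Q = [[-0.8018, 0.5658], [-0.5345, -0.8230], [-0.2673, -0.0514]], R = [[3.7417, 3.4744], [0.0000, 1.3887]]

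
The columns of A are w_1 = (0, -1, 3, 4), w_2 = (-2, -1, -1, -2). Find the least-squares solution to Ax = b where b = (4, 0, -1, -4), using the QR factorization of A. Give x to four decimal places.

x = (-1.1250, -1.0250)

w_1 = (0, -1, 3, 4); ‖w_1‖ = 5.0990, so e_1 = (0.0000, -0.1961, 0.5883, 0.7845).
e_1·w_2 = 0.0000·(-2) + (-0.1961)·(-1) + 0.5883·(-1) + 0.7845·(-2) = -1.9612.
u_2 = w_2 + 1.9612·e_1 = (-2.0000, -1.3846, 0.1538, -0.4615).
‖u_2‖ = 2.4807, so e_2 = (-0.8062, -0.5582, 0.0620, -0.1861).
Qᵀb = (-3.7262, -2.5427).
Back-substitute: x_2 = -2.5427/2.4807 = -1.0250.
x_1 = (-3.7262 + 1.9612·(-1.0250))/5.0990 = -1.1250.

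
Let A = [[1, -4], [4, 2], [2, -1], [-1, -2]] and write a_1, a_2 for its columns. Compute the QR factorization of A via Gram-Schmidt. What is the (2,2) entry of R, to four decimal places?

a_1 = (1, 4, 2, -1); ‖a_1‖ = 4.6904, so e_1 = (0.2132, 0.8528, 0.4264, -0.2132).
e_1·a_2 = 0.2132·(-4) + 0.8528·2 + 0.4264·(-1) + (-0.2132)·(-2) = 0.8528.
u_2 = a_2 − 0.8528·e_1 = (-4.1818, 1.2727, -1.3636, -1.8182).
r_{22} = ‖u_2‖ = 4.9267.

r_{22} = 4.9267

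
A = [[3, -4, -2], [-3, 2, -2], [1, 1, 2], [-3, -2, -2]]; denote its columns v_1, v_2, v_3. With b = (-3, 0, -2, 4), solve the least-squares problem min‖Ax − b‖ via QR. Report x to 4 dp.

e_1 = v_1/‖v_1‖ = (3, -3, 1, -3)/5.2915 = (0.5669, -0.5669, 0.1890, -0.5669).
r_{12} = e_1·v_2 = -2.0788.
u_2 = v_2 + 2.0788·e_1 = (-2.8214, 0.8214, 1.3929, -3.1786).
‖u_2‖ = 4.5474, so e_2 = (-0.6205, 0.1806, 0.3063, -0.6990).
r_{13} = e_1·v_3 = 1.5119; r_{23} = e_2·v_3 = 2.8902.
u_3 = v_3 − 1.5119·e_1 − 2.8902·e_2 = (-1.0639, -1.6649, 0.8290, 0.8774).
‖u_3‖ = 2.3154, so e_3 = (-0.4595, -0.7191, 0.3580, 0.3789).
Qᵀb = (-4.3466, -1.5472, 2.1781).
Back-substitute: x_3 = 2.1781/2.3154 = 0.9407.
x_2 = (-1.5472 − 2.8902·0.9407)/4.5474 = -0.9381.
x_1 = (-4.3466 + 2.0788·(-0.9381) − 1.5119·0.9407)/5.2915 = -1.4588.

x = (-1.4588, -0.9381, 0.9407)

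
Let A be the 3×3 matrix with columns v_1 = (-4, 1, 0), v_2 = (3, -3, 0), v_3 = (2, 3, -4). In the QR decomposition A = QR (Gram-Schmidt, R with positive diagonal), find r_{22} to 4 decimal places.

v_1 = (-4, 1, 0); ‖v_1‖ = 4.1231, so e_1 = (-0.9701, 0.2425, 0.0000).
e_1·v_2 = (-0.9701)·3 + 0.2425·(-3) + 0.0000·0 = -3.6380.
u_2 = v_2 + 3.6380·e_1 = (-0.5294, -2.1176, 0.0000).
r_{22} = ‖u_2‖ = 2.1828.

r_{22} = 2.1828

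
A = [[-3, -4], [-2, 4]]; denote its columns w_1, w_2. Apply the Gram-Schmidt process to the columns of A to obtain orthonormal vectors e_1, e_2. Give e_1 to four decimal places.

e_1 = w_1/‖w_1‖ = (-3, -2)/3.6056 = (-0.8321, -0.5547).

e_1 = (-0.8321, -0.5547)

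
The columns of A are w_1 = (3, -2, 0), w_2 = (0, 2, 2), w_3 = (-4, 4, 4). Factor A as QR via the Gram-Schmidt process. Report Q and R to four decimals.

e_1 = w_1/‖w_1‖ = (3, -2, 0)/3.6056 = (0.8321, -0.5547, 0.0000).
r_{12} = e_1·w_2 = -1.1094.
u_2 = w_2 + 1.1094·e_1 = (0.9231, 1.3846, 2.0000).
‖u_2‖ = 2.6018, so e_2 = (0.3548, 0.5322, 0.7687).
r_{13} = e_1·w_3 = -5.5470; r_{23} = e_2·w_3 = 3.7844.
u_3 = w_3 + 5.5470·e_1 − 3.7844·e_2 = (-0.7273, -1.0909, 1.0909).
‖u_3‖ = 1.7056, so e_3 = (-0.4264, -0.6396, 0.6396).

Q = [[0.8321, 0.3548, -0.4264], [-0.5547, 0.5322, -0.6396], [0.0000, 0.7687, 0.6396]], R = [[3.6056, -1.1094, -5.5470], [0.0000, 2.6018, 3.7844], [0.0000, 0.0000, 1.7056]]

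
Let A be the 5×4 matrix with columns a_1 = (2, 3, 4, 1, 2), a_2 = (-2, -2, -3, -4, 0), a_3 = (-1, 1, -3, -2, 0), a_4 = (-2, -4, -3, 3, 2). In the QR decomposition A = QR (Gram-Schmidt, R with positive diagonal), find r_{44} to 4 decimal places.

a_1 = (2, 3, 4, 1, 2); ‖a_1‖ = 5.8310, so e_1 = (0.3430, 0.5145, 0.6860, 0.1715, 0.3430).
e_1·a_2 = 0.3430·(-2) + 0.5145·(-2) + 0.6860·(-3) + 0.1715·(-4) + 0.3430·0 = -4.4590.
u_2 = a_2 + 4.4590·e_1 = (-0.4706, 0.2941, 0.0588, -3.2353, 1.5294).
‖u_2‖ = 3.6218, so e_2 = (-0.1299, 0.0812, 0.0162, -0.8933, 0.4223).
e_1·a_3 = 0.3430·(-1) + 0.5145·1 + 0.6860·(-3) + 0.1715·(-2) + 0.3430·0 = -2.2295; e_2·a_3 = (-0.1299)·(-1) + 0.0812·1 + 0.0162·(-3) + (-0.8933)·(-2) + 0.4223·0 = 1.9490.
u_3 = a_3 + 2.2295·e_1 − 1.9490·e_2 = (0.0179, 1.9888, -1.5022, 0.1233, -0.0583).
‖u_3‖ = 2.4962, so e_3 = (0.0072, 0.7967, -0.6018, 0.0494, -0.0234).
e_1·a_4 = 0.3430·(-2) + 0.5145·(-4) + 0.6860·(-3) + 0.1715·3 + 0.3430·2 = -3.6015; e_2·a_4 = (-0.1299)·(-2) + 0.0812·(-4) + 0.0162·(-3) + (-0.8933)·3 + 0.4223·2 = -1.9490; e_3·a_4 = 0.0072·(-2) + 0.7967·(-4) + (-0.6018)·(-3) + 0.0494·3 + (-0.0234)·2 = -1.2944.
u_4 = a_4 + 3.6015·e_1 + 1.9490·e_2 + 1.2944·e_3 = (-1.0086, -0.9575, -1.2767, 1.9406, 4.0281).
r_{44} = ‖u_4‖ = 4.8534.

r_{44} = 4.8534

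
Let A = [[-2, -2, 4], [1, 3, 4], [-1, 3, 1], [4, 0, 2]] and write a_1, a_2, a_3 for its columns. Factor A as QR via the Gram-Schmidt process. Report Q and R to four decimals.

Q = [[-0.4264, -0.3548, 0.8104], [0.2132, 0.6110, 0.5112], [-0.2132, 0.6899, 0.0290], [0.8528, -0.1577, 0.2847]], R = [[4.6904, 0.8528, 0.6396], [0.0000, 4.6122, 1.3994], [0.0000, 0.0000, 5.8849]]

e_1 = a_1/‖a_1‖ = (-2, 1, -1, 4)/4.6904 = (-0.4264, 0.2132, -0.2132, 0.8528).
r_{12} = e_1·a_2 = 0.8528.
u_2 = a_2 − 0.8528·e_1 = (-1.6364, 2.8182, 3.1818, -0.7273).
‖u_2‖ = 4.6122, so e_2 = (-0.3548, 0.6110, 0.6899, -0.1577).
r_{13} = e_1·a_3 = 0.6396; r_{23} = e_2·a_3 = 1.3994.
u_3 = a_3 − 0.6396·e_1 − 1.3994·e_2 = (4.7692, 3.0085, 0.1709, 1.6752).
‖u_3‖ = 5.8849, so e_3 = (0.8104, 0.5112, 0.0290, 0.2847).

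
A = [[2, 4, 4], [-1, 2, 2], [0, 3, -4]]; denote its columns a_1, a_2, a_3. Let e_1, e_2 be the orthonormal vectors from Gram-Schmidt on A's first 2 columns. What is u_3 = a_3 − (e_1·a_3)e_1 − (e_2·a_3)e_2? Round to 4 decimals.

u_3 = (1.5413, 3.0826, -4.1101)

a_1 = (2, -1, 0); ‖a_1‖ = 2.2361, so e_1 = (0.8944, -0.4472, 0.0000).
e_1·a_2 = 0.8944·4 + (-0.4472)·2 + 0.0000·3 = 2.6833.
u_2 = a_2 − 2.6833·e_1 = (1.6000, 3.2000, 3.0000).
‖u_2‖ = 4.6690, so e_2 = (0.3427, 0.6854, 0.6425).
e_1·a_3 = 0.8944·4 + (-0.4472)·2 + 0.0000·(-4) = 2.6833; e_2·a_3 = 0.3427·4 + 0.6854·2 + 0.6425·(-4) = 0.1713.
u_3 = a_3 − 2.6833·e_1 − 0.1713·e_2 = (1.5413, 3.0826, -4.1101).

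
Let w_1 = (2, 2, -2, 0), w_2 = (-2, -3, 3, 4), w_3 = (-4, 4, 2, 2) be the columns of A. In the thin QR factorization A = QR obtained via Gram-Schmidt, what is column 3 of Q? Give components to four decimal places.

q_3 = (-0.5759, 0.7788, 0.2029, 0.1440)

w_1 = (2, 2, -2, 0); ‖w_1‖ = 3.4641, so q_1 = (0.5774, 0.5774, -0.5774, 0.0000).
q_1·w_2 = 0.5774·(-2) + 0.5774·(-3) + (-0.5774)·3 + 0.0000·4 = -4.6188.
u_2 = w_2 + 4.6188·q_1 = (0.6667, -0.3333, 0.3333, 4.0000).
‖u_2‖ = 4.0825, so q_2 = (0.1633, -0.0816, 0.0816, 0.9798).
q_1·w_3 = 0.5774·(-4) + 0.5774·4 + (-0.5774)·2 + 0.0000·2 = -1.1547; q_2·w_3 = 0.1633·(-4) + (-0.0816)·4 + 0.0816·2 + 0.9798·2 = 1.1431.
u_3 = w_3 + 1.1547·q_1 − 1.1431·q_2 = (-3.5200, 4.7600, 1.2400, 0.8800).
‖u_3‖ = 6.1123, so q_3 = (-0.5759, 0.7788, 0.2029, 0.1440).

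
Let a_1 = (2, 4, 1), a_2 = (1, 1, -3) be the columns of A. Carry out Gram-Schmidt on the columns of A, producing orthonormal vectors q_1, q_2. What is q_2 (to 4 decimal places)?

q_2 = (0.2197, 0.1318, -0.9666)

a_1 = (2, 4, 1); ‖a_1‖ = 4.5826, so q_1 = (0.4364, 0.8729, 0.2182).
q_1·a_2 = 0.4364·1 + 0.8729·1 + 0.2182·(-3) = 0.6547.
u_2 = a_2 − 0.6547·q_1 = (0.7143, 0.4286, -3.1429).
‖u_2‖ = 3.2514, so q_2 = (0.2197, 0.1318, -0.9666).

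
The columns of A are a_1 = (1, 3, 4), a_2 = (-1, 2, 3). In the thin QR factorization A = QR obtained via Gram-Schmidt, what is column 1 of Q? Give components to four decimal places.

e_1 = (0.1961, 0.5883, 0.7845)

a_1 = (1, 3, 4); ‖a_1‖ = 5.0990, so e_1 = (0.1961, 0.5883, 0.7845).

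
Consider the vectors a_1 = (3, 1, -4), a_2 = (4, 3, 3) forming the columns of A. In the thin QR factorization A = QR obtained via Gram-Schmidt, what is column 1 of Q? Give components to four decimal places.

q_1 = (0.5883, 0.1961, -0.7845)

a_1 = (3, 1, -4); ‖a_1‖ = 5.0990, so q_1 = (0.5883, 0.1961, -0.7845).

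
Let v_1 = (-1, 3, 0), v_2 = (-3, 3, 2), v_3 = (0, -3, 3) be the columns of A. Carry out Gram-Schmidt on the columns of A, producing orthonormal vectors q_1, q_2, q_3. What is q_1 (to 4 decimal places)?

v_1 = (-1, 3, 0); ‖v_1‖ = 3.1623, so q_1 = (-0.3162, 0.9487, 0.0000).

q_1 = (-0.3162, 0.9487, 0.0000)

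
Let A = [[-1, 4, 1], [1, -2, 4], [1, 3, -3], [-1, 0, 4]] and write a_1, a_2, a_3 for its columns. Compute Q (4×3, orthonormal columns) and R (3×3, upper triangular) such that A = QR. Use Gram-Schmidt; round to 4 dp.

q_1 = a_1/‖a_1‖ = (-1, 1, 1, -1)/2.0000 = (-0.5000, 0.5000, 0.5000, -0.5000).
r_{12} = q_1·a_2 = -1.5000.
u_2 = a_2 + 1.5000·q_1 = (3.2500, -1.2500, 3.7500, -0.7500).
‖u_2‖ = 5.1720, so q_2 = (0.6284, -0.2417, 0.7251, -0.1450).
r_{13} = q_1·a_3 = -2.0000; r_{23} = q_2·a_3 = -3.0936.
u_3 = a_3 + 2.0000·q_1 + 3.0936·q_2 = (1.9439, 4.2523, 0.2430, 2.5514).
‖u_3‖ = 5.3320, so q_3 = (0.3646, 0.7975, 0.0456, 0.4785).

Q = [[-0.5000, 0.6284, 0.3646], [0.5000, -0.2417, 0.7975], [0.5000, 0.7251, 0.0456], [-0.5000, -0.1450, 0.4785]], R = [[2.0000, -1.5000, -2.0000], [0.0000, 5.1720, -3.0936], [0.0000, 0.0000, 5.3320]]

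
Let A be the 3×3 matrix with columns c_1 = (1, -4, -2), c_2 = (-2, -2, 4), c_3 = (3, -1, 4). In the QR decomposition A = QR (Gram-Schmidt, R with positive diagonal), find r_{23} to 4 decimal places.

r_{23} = 2.4398

c_1 = (1, -4, -2); ‖c_1‖ = 4.5826, so q_1 = (0.2182, -0.8729, -0.4364).
q_1·c_2 = 0.2182·(-2) + (-0.8729)·(-2) + (-0.4364)·4 = -0.4364.
u_2 = c_2 + 0.4364·q_1 = (-1.9048, -2.3810, 3.8095).
‖u_2‖ = 4.8795, so q_2 = (-0.3904, -0.4880, 0.7807).
r_{23} = q_2·c_3 = 2.4398.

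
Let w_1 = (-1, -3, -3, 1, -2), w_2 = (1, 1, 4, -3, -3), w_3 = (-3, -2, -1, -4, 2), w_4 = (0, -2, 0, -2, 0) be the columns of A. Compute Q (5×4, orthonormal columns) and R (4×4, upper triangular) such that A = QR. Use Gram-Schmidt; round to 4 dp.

Q = [[-0.2041, 0.0852, -0.4886, 0.7303], [-0.6124, -0.1161, -0.2630, -0.5894], [-0.6124, 0.4413, -0.0748, 0.1004], [0.2041, -0.4568, -0.7342, -0.1251], [-0.4082, -0.7588, 0.3839, 0.3059]], R = [[4.8990, -2.6536, 0.8165, 0.8165], [0.0000, 5.3813, -0.1549, 1.1459], [0.0000, 0.0000, 5.7714, 1.9944], [0.0000, 0.0000, 0.0000, 1.4291]]

q_1 = w_1/‖w_1‖ = (-1, -3, -3, 1, -2)/4.8990 = (-0.2041, -0.6124, -0.6124, 0.2041, -0.4082).
r_{12} = q_1·w_2 = -2.6536.
u_2 = w_2 + 2.6536·q_1 = (0.4583, -0.6250, 2.3750, -2.4583, -4.0833).
‖u_2‖ = 5.3813, so q_2 = (0.0852, -0.1161, 0.4413, -0.4568, -0.7588).
r_{13} = q_1·w_3 = 0.8165; r_{23} = q_2·w_3 = -0.1549.
u_3 = w_3 − 0.8165·q_1 + 0.1549·q_2 = (-2.8201, -1.5180, -0.4317, -4.2374, 2.2158).
‖u_3‖ = 5.7714, so q_3 = (-0.4886, -0.2630, -0.0748, -0.7342, 0.3839).
r_{14} = q_1·w_4 = 0.8165; r_{24} = q_2·w_4 = 1.1459; r_{34} = q_3·w_4 = 1.9944.
u_4 = w_4 − 0.8165·q_1 − 1.1459·q_2 − 1.9944·q_3 = (1.0436, -0.8423, 0.1434, -0.1788, 0.4371).
‖u_4‖ = 1.4291, so q_4 = (0.7303, -0.5894, 0.1004, -0.1251, 0.3059).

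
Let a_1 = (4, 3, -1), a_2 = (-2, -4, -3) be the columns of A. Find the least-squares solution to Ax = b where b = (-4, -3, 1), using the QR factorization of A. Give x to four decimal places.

x = (-1.0000, 0.0000)

q_1 = a_1/‖a_1‖ = (4, 3, -1)/5.0990 = (0.7845, 0.5883, -0.1961).
r_{12} = q_1·a_2 = -3.3340.
u_2 = a_2 + 3.3340·q_1 = (0.6154, -2.0385, -3.6538).
‖u_2‖ = 4.2290, so q_2 = (0.1455, -0.4820, -0.8640).
Qᵀb = (-5.0990, 0.0000).
Back-substitute: x_2 = 0.0000/4.2290 = 0.0000.
x_1 = (-5.0990 + 3.3340·0.0000)/5.0990 = -1.0000.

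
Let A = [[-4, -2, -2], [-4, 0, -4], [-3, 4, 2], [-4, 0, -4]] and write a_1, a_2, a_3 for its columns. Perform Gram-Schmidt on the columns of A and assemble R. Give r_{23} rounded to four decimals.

r_{23} = 3.2396

e_1 = a_1/‖a_1‖ = (-4, -4, -3, -4)/7.5498 = (-0.5298, -0.5298, -0.3974, -0.5298).
r_{12} = e_1·a_2 = -0.5298.
u_2 = a_2 + 0.5298·e_1 = (-2.2807, -0.2807, 3.7895, -0.2807).
‖u_2‖ = 4.4406, so e_2 = (-0.5136, -0.0632, 0.8534, -0.0632).
r_{23} = e_2·a_3 = 3.2396.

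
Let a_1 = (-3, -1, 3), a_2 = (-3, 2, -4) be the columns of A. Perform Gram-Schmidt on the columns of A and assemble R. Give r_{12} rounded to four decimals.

r_{12} = -1.1471

a_1 = (-3, -1, 3); ‖a_1‖ = 4.3589, so e_1 = (-0.6882, -0.2294, 0.6882).
r_{12} = e_1·a_2 = -1.1471.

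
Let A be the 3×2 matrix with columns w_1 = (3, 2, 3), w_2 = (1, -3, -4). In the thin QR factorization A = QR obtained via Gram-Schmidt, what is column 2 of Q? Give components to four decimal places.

q_2 = (0.7668, -0.4120, -0.4921)

w_1 = (3, 2, 3); ‖w_1‖ = 4.6904, so q_1 = (0.6396, 0.4264, 0.6396).
q_1·w_2 = 0.6396·1 + 0.4264·(-3) + 0.6396·(-4) = -3.1980.
u_2 = w_2 + 3.1980·q_1 = (3.0455, -1.6364, -1.9545).
‖u_2‖ = 3.9715, so q_2 = (0.7668, -0.4120, -0.4921).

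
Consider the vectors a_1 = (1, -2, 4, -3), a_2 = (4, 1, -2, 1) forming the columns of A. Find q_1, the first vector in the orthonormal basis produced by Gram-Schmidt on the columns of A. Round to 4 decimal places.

a_1 = (1, -2, 4, -3); ‖a_1‖ = 5.4772, so q_1 = (0.1826, -0.3651, 0.7303, -0.5477).

q_1 = (0.1826, -0.3651, 0.7303, -0.5477)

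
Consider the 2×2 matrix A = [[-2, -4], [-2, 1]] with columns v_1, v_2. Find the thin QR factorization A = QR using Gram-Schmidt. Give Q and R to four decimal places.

v_1 = (-2, -2); ‖v_1‖ = 2.8284, so q_1 = (-0.7071, -0.7071).
q_1·v_2 = (-0.7071)·(-4) + (-0.7071)·1 = 2.1213.
u_2 = v_2 − 2.1213·q_1 = (-2.5000, 2.5000).
‖u_2‖ = 3.5355, so q_2 = (-0.7071, 0.7071).

Q = [[-0.7071, -0.7071], [-0.7071, 0.7071]], R = [[2.8284, 2.1213], [0.0000, 3.5355]]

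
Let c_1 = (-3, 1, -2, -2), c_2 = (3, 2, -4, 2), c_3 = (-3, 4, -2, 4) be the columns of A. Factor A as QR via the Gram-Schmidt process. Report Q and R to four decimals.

q_1 = c_1/‖c_1‖ = (-3, 1, -2, -2)/4.2426 = (-0.7071, 0.2357, -0.4714, -0.4714).
r_{12} = q_1·c_2 = -0.7071.
u_2 = c_2 + 0.7071·q_1 = (2.5000, 2.1667, -4.3333, 1.6667).
‖u_2‖ = 5.7009, so q_2 = (0.4385, 0.3801, -0.7601, 0.2924).
r_{13} = q_1·c_3 = 2.1213; r_{23} = q_2·c_3 = 2.8943.
u_3 = c_3 − 2.1213·q_1 − 2.8943·q_2 = (-2.7692, 2.4000, 1.2000, 4.1538).
‖u_3‖ = 5.6677, so q_3 = (-0.4886, 0.4235, 0.2117, 0.7329).

Q = [[-0.7071, 0.4385, -0.4886], [0.2357, 0.3801, 0.4235], [-0.4714, -0.7601, 0.2117], [-0.4714, 0.2924, 0.7329]], R = [[4.2426, -0.7071, 2.1213], [0.0000, 5.7009, 2.8943], [0.0000, 0.0000, 5.6677]]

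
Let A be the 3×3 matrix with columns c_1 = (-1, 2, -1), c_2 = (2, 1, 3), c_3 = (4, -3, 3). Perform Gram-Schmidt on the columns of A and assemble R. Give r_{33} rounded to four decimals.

c_1 = (-1, 2, -1); ‖c_1‖ = 2.4495, so e_1 = (-0.4082, 0.8165, -0.4082).
e_1·c_2 = (-0.4082)·2 + 0.8165·1 + (-0.4082)·3 = -1.2247.
u_2 = c_2 + 1.2247·e_1 = (1.5000, 2.0000, 2.5000).
‖u_2‖ = 3.5355, so e_2 = (0.4243, 0.5657, 0.7071).
e_1·c_3 = (-0.4082)·4 + 0.8165·(-3) + (-0.4082)·3 = -5.3072; e_2·c_3 = 0.4243·4 + 0.5657·(-3) + 0.7071·3 = 2.1213.
u_3 = c_3 + 5.3072·e_1 − 2.1213·e_2 = (0.9333, 0.1333, -0.6667).
r_{33} = ‖u_3‖ = 1.1547.

r_{33} = 1.1547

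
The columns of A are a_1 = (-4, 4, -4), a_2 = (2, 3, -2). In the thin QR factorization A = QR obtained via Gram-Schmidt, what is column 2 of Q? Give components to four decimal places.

e_2 = (0.8018, 0.5345, -0.2673)

a_1 = (-4, 4, -4); ‖a_1‖ = 6.9282, so e_1 = (-0.5774, 0.5774, -0.5774).
e_1·a_2 = (-0.5774)·2 + 0.5774·3 + (-0.5774)·(-2) = 1.7321.
u_2 = a_2 − 1.7321·e_1 = (3.0000, 2.0000, -1.0000).
‖u_2‖ = 3.7417, so e_2 = (0.8018, 0.5345, -0.2673).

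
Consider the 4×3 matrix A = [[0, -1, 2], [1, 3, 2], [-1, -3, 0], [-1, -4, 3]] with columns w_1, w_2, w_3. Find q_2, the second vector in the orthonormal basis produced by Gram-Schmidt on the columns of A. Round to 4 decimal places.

q_2 = (-0.7746, -0.2582, 0.2582, -0.5164)

w_1 = (0, 1, -1, -1); ‖w_1‖ = 1.7321, so q_1 = (0.0000, 0.5774, -0.5774, -0.5774).
q_1·w_2 = 0.0000·(-1) + 0.5774·3 + (-0.5774)·(-3) + (-0.5774)·(-4) = 5.7735.
u_2 = w_2 − 5.7735·q_1 = (-1.0000, -0.3333, 0.3333, -0.6667).
‖u_2‖ = 1.2910, so q_2 = (-0.7746, -0.2582, 0.2582, -0.5164).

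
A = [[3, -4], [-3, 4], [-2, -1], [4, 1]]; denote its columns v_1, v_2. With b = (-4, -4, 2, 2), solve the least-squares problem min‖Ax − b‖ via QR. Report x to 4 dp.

x = (0.1405, 0.0744)

v_1 = (3, -3, -2, 4); ‖v_1‖ = 6.1644, so q_1 = (0.4867, -0.4867, -0.3244, 0.6489).
q_1·v_2 = 0.4867·(-4) + (-0.4867)·4 + (-0.3244)·(-1) + 0.6489·1 = -2.9200.
u_2 = v_2 + 2.9200·q_1 = (-2.5789, 2.5789, -1.9474, 2.8947).
‖u_2‖ = 5.0471, so q_2 = (-0.5110, 0.5110, -0.3858, 0.5735).
Qᵀb = (0.6489, 0.3754).
Back-substitute: x_2 = 0.3754/5.0471 = 0.0744.
x_1 = (0.6489 + 2.9200·0.0744)/6.1644 = 0.1405.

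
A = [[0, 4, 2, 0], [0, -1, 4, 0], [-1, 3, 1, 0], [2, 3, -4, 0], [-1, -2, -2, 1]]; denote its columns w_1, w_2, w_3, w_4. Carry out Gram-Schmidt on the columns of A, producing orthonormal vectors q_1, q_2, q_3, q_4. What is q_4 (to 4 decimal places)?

q_4 = (0.3753, 0.4928, -0.1445, 0.2861, 0.7166)

q_1 = w_1/‖w_1‖ = (0, 0, -1, 2, -1)/2.4495 = (0.0000, 0.0000, -0.4082, 0.8165, -0.4082).
r_{12} = q_1·w_2 = 2.0412.
u_2 = w_2 − 2.0412·q_1 = (4.0000, -1.0000, 3.8333, 1.3333, -1.1667).
‖u_2‖ = 5.9020, so q_2 = (0.6777, -0.1694, 0.6495, 0.2259, -0.1977).
r_{13} = q_1·w_3 = -2.8577; r_{23} = q_2·w_3 = 0.8189.
u_3 = w_3 + 2.8577·q_1 − 0.8189·q_2 = (1.4450, 4.1388, -0.6986, -1.8517, -3.0048).
‖u_3‖ = 5.6712, so q_3 = (0.2548, 0.7298, -0.1232, -0.3265, -0.5298).
r_{14} = q_1·w_4 = -0.4082; r_{24} = q_2·w_4 = -0.1977; r_{34} = q_3·w_4 = -0.5298.
u_4 = w_4 + 0.4082·q_1 + 0.1977·q_2 + 0.5298·q_3 = (0.2690, 0.3532, -0.1035, 0.2050, 0.5135).
‖u_4‖ = 0.7166, so q_4 = (0.3753, 0.4928, -0.1445, 0.2861, 0.7166).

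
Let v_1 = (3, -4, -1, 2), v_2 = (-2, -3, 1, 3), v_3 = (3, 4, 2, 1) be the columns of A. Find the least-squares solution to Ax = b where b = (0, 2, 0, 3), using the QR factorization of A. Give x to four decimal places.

q_1 = v_1/‖v_1‖ = (3, -4, -1, 2)/5.4772 = (0.5477, -0.7303, -0.1826, 0.3651).
r_{12} = q_1·v_2 = 2.0083.
u_2 = v_2 − 2.0083·q_1 = (-3.1000, -1.5333, 1.3667, 2.2667).
‖u_2‖ = 4.3551, so q_2 = (-0.7118, -0.3521, 0.3138, 0.5205).
r_{13} = q_1·v_3 = -1.2780; r_{23} = q_2·v_3 = -2.3957.
u_3 = v_3 + 1.2780·q_1 + 2.3957·q_2 = (1.9947, 2.2232, 2.5185, 2.7135).
‖u_3‖ = 4.7568, so q_3 = (0.4193, 0.4674, 0.5294, 0.5704).
Qᵀb = (-0.3651, 0.8572, 2.6461).
Back-substitute: x_3 = 2.6461/4.7568 = 0.5563.
x_2 = (0.8572 + 2.3957·0.5563)/4.3551 = 0.5028.
x_1 = (-0.3651 − 2.0083·0.5028 + 1.2780·0.5563)/5.4772 = -0.1212.

x = (-0.1212, 0.5028, 0.5563)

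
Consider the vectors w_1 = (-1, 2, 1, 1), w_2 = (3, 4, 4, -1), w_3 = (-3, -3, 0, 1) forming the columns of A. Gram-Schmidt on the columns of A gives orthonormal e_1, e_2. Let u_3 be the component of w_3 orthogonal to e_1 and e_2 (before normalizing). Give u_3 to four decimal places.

w_1 = (-1, 2, 1, 1); ‖w_1‖ = 2.6458, so e_1 = (-0.3780, 0.7559, 0.3780, 0.3780).
e_1·w_2 = (-0.3780)·3 + 0.7559·4 + 0.3780·4 + 0.3780·(-1) = 3.0237.
u_2 = w_2 − 3.0237·e_1 = (4.1429, 1.7143, 2.8571, -2.1429).
‖u_2‖ = 5.7321, so e_2 = (0.7227, 0.2991, 0.4984, -0.3738).
e_1·w_3 = (-0.3780)·(-3) + 0.7559·(-3) + 0.3780·0 + 0.3780·1 = -0.7559; e_2·w_3 = 0.7227·(-3) + 0.2991·(-3) + 0.4984·0 + (-0.3738)·1 = -3.4393.
u_3 = w_3 + 0.7559·e_1 + 3.4393·e_2 = (-0.8000, -1.4000, 2.0000, 0.0000).

u_3 = (-0.8000, -1.4000, 2.0000, 0.0000)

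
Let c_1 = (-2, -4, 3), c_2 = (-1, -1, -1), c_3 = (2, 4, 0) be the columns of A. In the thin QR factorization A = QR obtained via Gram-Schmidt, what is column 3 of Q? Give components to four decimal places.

q_3 = (-0.7926, 0.5661, 0.2265)

c_1 = (-2, -4, 3); ‖c_1‖ = 5.3852, so q_1 = (-0.3714, -0.7428, 0.5571).
q_1·c_2 = (-0.3714)·(-1) + (-0.7428)·(-1) + 0.5571·(-1) = 0.5571.
u_2 = c_2 − 0.5571·q_1 = (-0.7931, -0.5862, -1.3103).
‖u_2‖ = 1.6400, so q_2 = (-0.4836, -0.3574, -0.7990).
q_1·c_3 = (-0.3714)·2 + (-0.7428)·4 + 0.5571·0 = -3.7139; q_2·c_3 = (-0.4836)·2 + (-0.3574)·4 + (-0.7990)·0 = -2.3969.
u_3 = c_3 + 3.7139·q_1 + 2.3969·q_2 = (-0.5385, 0.3846, 0.1538).
‖u_3‖ = 0.6794, so q_3 = (-0.7926, 0.5661, 0.2265).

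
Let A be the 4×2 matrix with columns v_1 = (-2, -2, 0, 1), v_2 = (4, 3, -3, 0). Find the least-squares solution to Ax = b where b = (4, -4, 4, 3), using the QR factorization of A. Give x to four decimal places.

x = (-0.0909, -0.2727)

v_1 = (-2, -2, 0, 1); ‖v_1‖ = 3.0000, so q_1 = (-0.6667, -0.6667, 0.0000, 0.3333).
q_1·v_2 = (-0.6667)·4 + (-0.6667)·3 + 0.0000·(-3) + 0.3333·0 = -4.6667.
u_2 = v_2 + 4.6667·q_1 = (0.8889, -0.1111, -3.0000, 1.5556).
‖u_2‖ = 3.4960, so q_2 = (0.2543, -0.0318, -0.8581, 0.4449).
Qᵀb = (1.0000, -0.9535).
Back-substitute: x_2 = -0.9535/3.4960 = -0.2727.
x_1 = (1.0000 + 4.6667·(-0.2727))/3.0000 = -0.0909.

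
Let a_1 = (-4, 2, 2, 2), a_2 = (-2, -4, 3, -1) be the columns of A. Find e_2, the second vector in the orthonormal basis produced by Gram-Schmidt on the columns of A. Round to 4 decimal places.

e_2 = (-0.2633, -0.7900, 0.5003, -0.2370)

a_1 = (-4, 2, 2, 2); ‖a_1‖ = 5.2915, so e_1 = (-0.7559, 0.3780, 0.3780, 0.3780).
e_1·a_2 = (-0.7559)·(-2) + 0.3780·(-4) + 0.3780·3 + 0.3780·(-1) = 0.7559.
u_2 = a_2 − 0.7559·e_1 = (-1.4286, -4.2857, 2.7143, -1.2857).
‖u_2‖ = 5.4248, so e_2 = (-0.2633, -0.7900, 0.5003, -0.2370).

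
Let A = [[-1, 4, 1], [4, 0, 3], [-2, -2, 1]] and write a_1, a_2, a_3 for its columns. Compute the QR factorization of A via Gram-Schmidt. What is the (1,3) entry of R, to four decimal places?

r_{13} = 1.9640

e_1 = a_1/‖a_1‖ = (-1, 4, -2)/4.5826 = (-0.2182, 0.8729, -0.4364).
r_{13} = e_1·a_3 = 1.9640.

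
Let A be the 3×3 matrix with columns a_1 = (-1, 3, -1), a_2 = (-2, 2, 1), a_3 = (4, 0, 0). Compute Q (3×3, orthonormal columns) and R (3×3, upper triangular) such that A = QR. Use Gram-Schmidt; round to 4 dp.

a_1 = (-1, 3, -1); ‖a_1‖ = 3.3166, so e_1 = (-0.3015, 0.9045, -0.3015).
e_1·a_2 = (-0.3015)·(-2) + 0.9045·2 + (-0.3015)·1 = 2.1106.
u_2 = a_2 − 2.1106·e_1 = (-1.3636, 0.0909, 1.6364).
‖u_2‖ = 2.1320, so e_2 = (-0.6396, 0.0426, 0.7675).
e_1·a_3 = (-0.3015)·4 + 0.9045·0 + (-0.3015)·0 = -1.2060; e_2·a_3 = (-0.6396)·4 + 0.0426·0 + 0.7675·0 = -2.5584.
u_3 = a_3 + 1.2060·e_1 + 2.5584·e_2 = (2.0000, 1.2000, 1.6000).
‖u_3‖ = 2.8284, so e_3 = (0.7071, 0.4243, 0.5657).

Q = [[-0.3015, -0.6396, 0.7071], [0.9045, 0.0426, 0.4243], [-0.3015, 0.7675, 0.5657]], R = [[3.3166, 2.1106, -1.2060], [0.0000, 2.1320, -2.5584], [0.0000, 0.0000, 2.8284]]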